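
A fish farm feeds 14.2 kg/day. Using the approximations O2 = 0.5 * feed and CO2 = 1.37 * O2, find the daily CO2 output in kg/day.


O2 = 14.2 * 0.5 = 7.1
CO2 = 7.1 * 1.37 = 9.727

9.727 kg/day


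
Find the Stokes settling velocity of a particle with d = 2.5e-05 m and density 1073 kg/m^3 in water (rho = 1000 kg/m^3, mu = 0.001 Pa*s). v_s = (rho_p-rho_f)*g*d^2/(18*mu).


Density difference: rho_p - rho_f = 1073 - 1000 = 73 kg/m^3
d^2 = (2.5e-05)^2 = 6.25e-10 m^2
Numerator = (rho_p - rho_f) * g * d^2 = 73 * 9.81 * 6.25e-10 = 4.4758125e-07
Denominator = 18 * mu = 18 * 0.001 = 0.018
v_s = 4.4758125e-07 / 0.018 = 2.48656e-05 m/s
Check: Re = rho_f * v_s * d / mu = 1000 * 2.48656e-05 * 2.5e-05 / 0.001 = 6.22e-04 < 1, so Stokes' law applies.

2.48656e-05 m/s


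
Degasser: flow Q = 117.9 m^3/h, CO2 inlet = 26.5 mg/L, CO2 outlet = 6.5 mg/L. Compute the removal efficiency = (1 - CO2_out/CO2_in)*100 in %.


CO2_out / CO2_in = 6.5 / 26.5 = 0.24528302
Fraction remaining = 0.24528302
efficiency = (1 - 0.24528302) * 100 = 75.4717 %

75.4717 %


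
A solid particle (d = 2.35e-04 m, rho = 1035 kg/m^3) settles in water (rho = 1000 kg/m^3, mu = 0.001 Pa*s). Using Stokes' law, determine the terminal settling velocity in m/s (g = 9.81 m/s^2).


Density difference: rho_p - rho_f = 1035 - 1000 = 35 kg/m^3
d^2 = (2.35e-04)^2 = 5.5225e-08 m^2
Numerator = (rho_p - rho_f) * g * d^2 = 35 * 9.81 * 5.5225e-08 = 1.8961504e-05
Denominator = 18 * mu = 18 * 0.001 = 0.018
v_s = 1.8961504e-05 / 0.018 = 0.00105342 m/s
Check: Re = rho_f * v_s * d / mu = 1000 * 0.00105342 * 2.35e-04 / 0.001 = 0.248 < 1, so Stokes' law applies.

0.00105342 m/s


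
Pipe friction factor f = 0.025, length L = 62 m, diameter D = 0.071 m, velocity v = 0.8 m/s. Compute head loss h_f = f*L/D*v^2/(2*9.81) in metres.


v^2 = 0.8^2 = 0.64 m^2/s^2
L/D = 62/0.071 = 873.23944
h_f = f*(L/D)*v^2/(2g) = 0.025 * 873.23944 * 0.64 / 19.62 = 0.712122 m

0.712122 m


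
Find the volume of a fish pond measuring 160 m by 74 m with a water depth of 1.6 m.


Base area = L * W = 160 * 74 = 11840 m^2
Volume = area * depth = 11840 * 1.6 = 18944 m^3

18944 m^3


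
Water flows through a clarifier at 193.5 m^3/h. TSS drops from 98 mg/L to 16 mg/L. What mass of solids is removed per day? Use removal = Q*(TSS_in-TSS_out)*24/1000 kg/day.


Concentration drop: TSS_in - TSS_out = 98 - 16 = 82 mg/L
Hourly solids removed = Q * dTSS = 193.5 m^3/h * 82 mg/L = 15867 g/h  (m^3/h * mg/L = g/h)
Daily solids removed = 15867 * 24 = 380808 g/day
Convert g to kg: 380808 / 1000 = 380.808 kg/day

380.808 kg/day


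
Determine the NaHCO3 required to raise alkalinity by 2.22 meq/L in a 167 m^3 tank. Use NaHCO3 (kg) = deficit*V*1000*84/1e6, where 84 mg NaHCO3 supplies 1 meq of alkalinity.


Tank volume in L = 167 m^3 * 1000 = 167000 L
Total meq required = 2.22 meq/L * 167000 L = 370740 meq
NaHCO3 mass = 370740 meq * 84 mg/meq / 1e6 = 31.1422 kg

31.1422 kg


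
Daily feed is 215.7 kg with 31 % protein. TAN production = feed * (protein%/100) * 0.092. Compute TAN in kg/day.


Protein in feed = 215.7 * 31/100 = 66.867 kg/day
TAN = protein * 0.092 = 66.867 * 0.092 = 6.151764 kg/day

6.151764 kg/day


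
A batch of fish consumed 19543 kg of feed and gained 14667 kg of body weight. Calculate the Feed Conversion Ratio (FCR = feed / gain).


FCR = feed consumed / weight gained
FCR = 19543 kg / 14667 kg = 1.33245

1.33245


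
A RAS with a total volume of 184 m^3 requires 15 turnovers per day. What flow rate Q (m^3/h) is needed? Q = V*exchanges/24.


Daily recirculation volume = 184 m^3 * 15 = 2760 m^3/day
Flow rate Q = daily volume / 24 h = 2760 / 24 = 115 m^3/h

115 m^3/h


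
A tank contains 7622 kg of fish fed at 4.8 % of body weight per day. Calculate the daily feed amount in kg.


Feeding rate fraction = 4.8% / 100 = 0.048
Daily feed = 7622 kg * 0.048 = 365.856 kg/day

365.856 kg/day


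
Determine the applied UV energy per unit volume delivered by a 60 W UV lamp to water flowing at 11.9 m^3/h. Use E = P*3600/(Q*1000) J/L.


Energy delivered per hour = 60 W * 3600 s = 216000 J/h
Volume treated per hour = 11.9 m^3/h * 1000 = 11900 L/h
dose = 216000 / 11900 = 18.1513 J/L

18.1513 J/L


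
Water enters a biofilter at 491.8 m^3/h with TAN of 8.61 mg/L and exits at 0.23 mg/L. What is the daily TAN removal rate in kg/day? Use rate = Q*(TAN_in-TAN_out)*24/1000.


Concentration drop: TAN_in - TAN_out = 8.61 - 0.23 = 8.38 mg/L
Hourly TAN removed = Q * dTAN = 491.8 m^3/h * 8.38 mg/L = 4121.284 g/h  (m^3/h * mg/L = g/h)
Daily TAN removed = 4121.284 * 24 = 98910.816 g/day
Convert to kg/day: 98910.816 / 1000 = 98.910816 kg/day

98.910816 kg/day


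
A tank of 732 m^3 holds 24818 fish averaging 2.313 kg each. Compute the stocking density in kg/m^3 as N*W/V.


Total biomass = 24818 fish * 2.313 kg = 57404.034 kg
Density = total biomass / volume = 57404.034 / 732 = 78.4208 kg/m^3

78.4208 kg/m^3


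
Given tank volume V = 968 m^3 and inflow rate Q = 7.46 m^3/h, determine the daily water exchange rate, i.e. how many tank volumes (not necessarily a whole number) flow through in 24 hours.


Daily flow volume = 7.46 m^3/h * 24 h = 179.04 m^3/day
Exchanges = daily flow / tank volume = 179.04 / 968 = 0.184959 exchanges/day

0.184959 exchanges/day


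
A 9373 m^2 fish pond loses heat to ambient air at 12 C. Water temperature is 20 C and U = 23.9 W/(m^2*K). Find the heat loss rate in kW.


Temperature difference dT = 20 - 12 = 8 K
Heat loss (W) = U * A * dT = 23.9 * 9373 * 8 = 1792117.6 W
Convert to kW: 1792117.6 / 1000 = 1792.1176 kW

1792.1176 kW


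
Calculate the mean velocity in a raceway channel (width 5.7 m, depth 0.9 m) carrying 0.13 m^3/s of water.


Cross-sectional area = W * d = 5.7 * 0.9 = 5.13 m^2
Velocity = Q / A = 0.13 / 5.13 = 0.0253411 m/s

0.0253411 m/s


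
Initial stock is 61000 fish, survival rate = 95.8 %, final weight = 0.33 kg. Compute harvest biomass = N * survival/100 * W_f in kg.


Survivors = 61000 * 95.8/100 = 58438 fish
Harvest biomass = survivors * W_f = 58438 * 0.33 = 19284.54 kg

19284.54 kg


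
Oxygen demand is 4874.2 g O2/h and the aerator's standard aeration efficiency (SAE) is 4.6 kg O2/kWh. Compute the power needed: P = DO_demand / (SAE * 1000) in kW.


SAE in g O2/kWh = 4.6 * 1000 = 4600 g/kWh
P = DO_demand / SAE_g = 4874.2 / 4600 = 1.05961 kW

1.05961 kW


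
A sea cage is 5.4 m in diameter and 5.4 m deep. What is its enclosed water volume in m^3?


r = d/2 = 5.4/2 = 2.7 m
Base area = pi*r^2 = pi*2.7^2 = 22.90221 m^2
Volume = 22.90221 * 5.4 = 123.672 m^3

123.672 m^3


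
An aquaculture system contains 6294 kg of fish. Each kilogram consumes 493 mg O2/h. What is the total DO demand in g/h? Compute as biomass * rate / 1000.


Total O2 consumption (mg/h) = 6294 kg * 493 mg/(kg*h) = 3102942 mg/h
Convert to g/h: 3102942 / 1000 = 3102.942 g/h

3102.942 g/h


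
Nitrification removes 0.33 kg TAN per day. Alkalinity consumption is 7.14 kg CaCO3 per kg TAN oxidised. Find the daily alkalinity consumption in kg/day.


Alkalinity factor: 7.14 kg CaCO3 consumed per kg TAN nitrified
alk = 0.33 kg TAN * 7.14 = 2.3562 kg CaCO3/day

2.3562 kg CaCO3/day


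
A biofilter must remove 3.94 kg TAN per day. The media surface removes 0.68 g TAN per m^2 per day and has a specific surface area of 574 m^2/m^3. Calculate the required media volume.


A = 3.94*1000 / 0.68 = 5794.1176 m^2
V = 5794.1176 / 574 = 10.0943

10.0943 m^3


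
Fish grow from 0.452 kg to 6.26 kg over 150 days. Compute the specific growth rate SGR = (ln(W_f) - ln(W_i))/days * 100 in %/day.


ln(W_f) = ln(6.26) = 1.8341802
ln(W_i) = ln(0.452) = -0.7940731
ln(W_f) - ln(W_i) = 1.8341802 - -0.7940731 = 2.6282533
SGR = 2.6282533 / 150 * 100 = 1.75217 %/day

1.75217 %/day


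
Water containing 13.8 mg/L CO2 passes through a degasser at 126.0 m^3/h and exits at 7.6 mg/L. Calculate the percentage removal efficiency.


CO2_out / CO2_in = 7.6 / 13.8 = 0.55072464
Fraction remaining = 0.55072464
efficiency = (1 - 0.55072464) * 100 = 44.9275 %

44.9275 %


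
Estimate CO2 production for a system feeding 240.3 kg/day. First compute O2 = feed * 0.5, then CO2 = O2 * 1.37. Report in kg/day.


O2 = 240.3 * 0.5 = 120.15
CO2 = 120.15 * 1.37 = 164.6055

164.6055 kg/day


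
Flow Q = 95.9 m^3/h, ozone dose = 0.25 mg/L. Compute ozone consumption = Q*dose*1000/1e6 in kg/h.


O3 demand (mg/h) = Q * dose * 1000 = 95.9 * 0.25 * 1000 = 23975 mg/h
Convert mg to kg: 23975 / 1e6 = 0.023975 kg/h

0.023975 kg/h


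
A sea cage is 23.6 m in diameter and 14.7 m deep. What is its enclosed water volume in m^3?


r = d/2 = 23.6/2 = 11.8 m
Base area = pi*r^2 = pi*11.8^2 = 437.43536 m^2
Volume = 437.43536 * 14.7 = 6430.3 m^3

6430.3 m^3


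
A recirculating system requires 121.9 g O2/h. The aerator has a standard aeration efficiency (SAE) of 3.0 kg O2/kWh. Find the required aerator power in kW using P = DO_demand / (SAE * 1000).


SAE in g O2/kWh = 3.0 * 1000 = 3000 g/kWh
P = DO_demand / SAE_g = 121.9 / 3000 = 0.0406333 kW

0.0406333 kW


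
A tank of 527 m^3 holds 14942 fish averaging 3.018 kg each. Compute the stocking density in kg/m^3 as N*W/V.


Total biomass = 14942 fish * 3.018 kg = 45094.956 kg
Density = total biomass / volume = 45094.956 / 527 = 85.5692 kg/m^3

85.5692 kg/m^3


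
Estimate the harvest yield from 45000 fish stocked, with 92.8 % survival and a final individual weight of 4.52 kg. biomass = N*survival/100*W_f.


Survivors = 45000 * 92.8/100 = 41760 fish
Harvest biomass = survivors * W_f = 41760 * 4.52 = 188755.2 kg

188755.2 kg


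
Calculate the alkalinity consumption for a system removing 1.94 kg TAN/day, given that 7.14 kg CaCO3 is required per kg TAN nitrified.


Alkalinity factor: 7.14 kg CaCO3 consumed per kg TAN nitrified
alk = 1.94 kg TAN * 7.14 = 13.8516 kg CaCO3/day

13.8516 kg CaCO3/day


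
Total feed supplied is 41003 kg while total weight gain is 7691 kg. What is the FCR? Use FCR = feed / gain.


FCR = feed consumed / weight gained
FCR = 41003 kg / 7691 kg = 5.3313

5.3313


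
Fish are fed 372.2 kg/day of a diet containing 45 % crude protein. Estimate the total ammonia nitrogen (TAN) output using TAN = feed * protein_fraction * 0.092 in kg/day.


Protein in feed = 372.2 * 45/100 = 167.49 kg/day
TAN = protein * 0.092 = 167.49 * 0.092 = 15.40908 kg/day

15.40908 kg/day


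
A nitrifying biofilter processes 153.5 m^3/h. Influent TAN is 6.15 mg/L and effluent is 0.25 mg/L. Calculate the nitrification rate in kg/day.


Concentration drop: TAN_in - TAN_out = 6.15 - 0.25 = 5.9 mg/L
Hourly TAN removed = Q * dTAN = 153.5 m^3/h * 5.9 mg/L = 905.65 g/h  (m^3/h * mg/L = g/h)
Daily TAN removed = 905.65 * 24 = 21735.6 g/day
Convert to kg/day: 21735.6 / 1000 = 21.7356 kg/day

21.7356 kg/day


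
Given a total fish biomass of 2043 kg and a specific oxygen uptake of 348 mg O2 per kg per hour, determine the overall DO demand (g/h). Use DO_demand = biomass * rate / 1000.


Total O2 consumption (mg/h) = 2043 kg * 348 mg/(kg*h) = 710964 mg/h
Convert to g/h: 710964 / 1000 = 710.964 g/h

710.964 g/h


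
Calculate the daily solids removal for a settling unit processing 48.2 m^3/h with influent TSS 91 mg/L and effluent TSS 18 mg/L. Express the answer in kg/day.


Concentration drop: TSS_in - TSS_out = 91 - 18 = 73 mg/L
Hourly solids removed = Q * dTSS = 48.2 m^3/h * 73 mg/L = 3518.6 g/h  (m^3/h * mg/L = g/h)
Daily solids removed = 3518.6 * 24 = 84446.4 g/day
Convert g to kg: 84446.4 / 1000 = 84.4464 kg/day

84.4464 kg/day


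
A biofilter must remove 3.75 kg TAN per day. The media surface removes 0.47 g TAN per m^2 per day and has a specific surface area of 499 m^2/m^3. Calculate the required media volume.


A = 3.75*1000 / 0.47 = 7978.7234 m^2
V = 7978.7234 / 499 = 15.9894

15.9894 m^3


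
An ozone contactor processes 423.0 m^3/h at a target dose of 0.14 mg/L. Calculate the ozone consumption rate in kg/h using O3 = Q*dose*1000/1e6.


O3 demand (mg/h) = Q * dose * 1000 = 423.0 * 0.14 * 1000 = 59220 mg/h
Convert mg to kg: 59220 / 1e6 = 0.05922 kg/h

0.05922 kg/h


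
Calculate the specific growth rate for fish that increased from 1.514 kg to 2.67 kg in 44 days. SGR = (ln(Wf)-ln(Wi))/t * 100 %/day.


ln(W_f) = ln(2.67) = 0.98207847
ln(W_i) = ln(1.514) = 0.41475516
ln(W_f) - ln(W_i) = 0.98207847 - 0.41475516 = 0.56732331
SGR = 0.56732331 / 44 * 100 = 1.28937 %/day

1.28937 %/day


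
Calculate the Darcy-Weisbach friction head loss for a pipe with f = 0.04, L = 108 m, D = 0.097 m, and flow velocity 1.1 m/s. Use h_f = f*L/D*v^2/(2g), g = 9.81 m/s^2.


v^2 = 1.1^2 = 1.21 m^2/s^2
L/D = 108/0.097 = 1113.4021
h_f = f*(L/D)*v^2/(2g) = 0.04 * 1113.4021 * 1.21 / 19.62 = 2.74662 m

2.74662 m


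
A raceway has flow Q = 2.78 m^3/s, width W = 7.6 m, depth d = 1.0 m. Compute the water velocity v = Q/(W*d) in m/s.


Cross-sectional area = W * d = 7.6 * 1.0 = 7.6 m^2
Velocity = Q / A = 2.78 / 7.6 = 0.365789 m/s

0.365789 m/s


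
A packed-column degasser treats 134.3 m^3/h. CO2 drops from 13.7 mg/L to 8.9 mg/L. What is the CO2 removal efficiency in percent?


CO2_out / CO2_in = 8.9 / 13.7 = 0.64963504
Fraction remaining = 0.64963504
efficiency = (1 - 0.64963504) * 100 = 35.0365 %

35.0365 %


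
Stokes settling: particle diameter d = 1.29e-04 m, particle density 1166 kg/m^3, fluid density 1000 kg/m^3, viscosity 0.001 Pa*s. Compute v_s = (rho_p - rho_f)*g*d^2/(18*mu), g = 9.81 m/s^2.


Density difference: rho_p - rho_f = 1166 - 1000 = 166 kg/m^3
d^2 = (1.29e-04)^2 = 1.6641e-08 m^2
Numerator = (rho_p - rho_f) * g * d^2 = 166 * 9.81 * 1.6641e-08 = 2.7099203e-05
Denominator = 18 * mu = 18 * 0.001 = 0.018
v_s = 2.7099203e-05 / 0.018 = 0.00150551 m/s
Check: Re = rho_f * v_s * d / mu = 1000 * 0.00150551 * 1.29e-04 / 0.001 = 0.194 < 1, so Stokes' law applies.

0.00150551 m/s


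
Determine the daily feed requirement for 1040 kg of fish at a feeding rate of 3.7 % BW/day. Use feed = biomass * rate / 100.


Feeding rate fraction = 3.7% / 100 = 0.037
Daily feed = 1040 kg * 0.037 = 38.48 kg/day

38.48 kg/day


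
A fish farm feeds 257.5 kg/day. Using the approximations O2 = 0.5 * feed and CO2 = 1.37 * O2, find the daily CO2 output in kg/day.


O2 = 257.5 * 0.5 = 128.75
CO2 = 128.75 * 1.37 = 176.3875

176.3875 kg/day


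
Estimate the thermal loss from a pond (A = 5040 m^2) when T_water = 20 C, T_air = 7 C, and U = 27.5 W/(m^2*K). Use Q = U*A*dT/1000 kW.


Temperature difference dT = 20 - 7 = 13 K
Heat loss (W) = U * A * dT = 27.5 * 5040 * 13 = 1801800 W
Convert to kW: 1801800 / 1000 = 1801.8 kW

1801.8 kW


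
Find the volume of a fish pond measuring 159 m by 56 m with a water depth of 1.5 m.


Base area = L * W = 159 * 56 = 8904 m^2
Volume = area * depth = 8904 * 1.5 = 13356 m^3

13356 m^3


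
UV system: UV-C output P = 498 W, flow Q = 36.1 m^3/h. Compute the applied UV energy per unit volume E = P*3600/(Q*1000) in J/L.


Energy delivered per hour = 498 W * 3600 s = 1792800 J/h
Volume treated per hour = 36.1 m^3/h * 1000 = 36100 L/h
dose = 1792800 / 36100 = 49.662 J/L

49.662 J/L


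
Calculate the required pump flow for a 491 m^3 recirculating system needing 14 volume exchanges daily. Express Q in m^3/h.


Daily recirculation volume = 491 m^3 * 14 = 6874 m^3/day
Flow rate Q = daily volume / 24 h = 6874 / 24 = 286.417 m^3/h

286.417 m^3/h


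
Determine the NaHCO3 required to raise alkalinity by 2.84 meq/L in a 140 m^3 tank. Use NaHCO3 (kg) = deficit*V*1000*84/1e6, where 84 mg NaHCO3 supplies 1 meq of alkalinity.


Tank volume in L = 140 m^3 * 1000 = 140000 L
Total meq required = 2.84 meq/L * 140000 L = 397600 meq
NaHCO3 mass = 397600 meq * 84 mg/meq / 1e6 = 33.3984 kg

33.3984 kg


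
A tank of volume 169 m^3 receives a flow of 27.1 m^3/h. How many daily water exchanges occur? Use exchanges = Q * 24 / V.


Daily flow volume = 27.1 m^3/h * 24 h = 650.4 m^3/day
Exchanges = daily flow / tank volume = 650.4 / 169 = 3.84852 exchanges/day

3.84852 exchanges/day


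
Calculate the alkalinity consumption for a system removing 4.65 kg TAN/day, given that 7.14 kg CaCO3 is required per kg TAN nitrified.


Alkalinity factor: 7.14 kg CaCO3 consumed per kg TAN nitrified
alk = 4.65 kg TAN * 7.14 = 33.201 kg CaCO3/day

33.201 kg CaCO3/day


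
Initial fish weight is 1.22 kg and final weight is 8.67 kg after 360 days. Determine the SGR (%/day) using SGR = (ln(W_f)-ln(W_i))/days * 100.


ln(W_f) = ln(8.67) = 2.1598688
ln(W_i) = ln(1.22) = 0.19885086
ln(W_f) - ln(W_i) = 2.1598688 - 0.19885086 = 1.9610179
SGR = 1.9610179 / 360 * 100 = 0.544727 %/day

0.544727 %/day


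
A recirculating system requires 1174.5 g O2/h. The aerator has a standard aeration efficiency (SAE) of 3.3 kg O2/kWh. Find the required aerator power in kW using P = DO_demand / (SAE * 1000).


SAE in g O2/kWh = 3.3 * 1000 = 3300 g/kWh
P = DO_demand / SAE_g = 1174.5 / 3300 = 0.355909 kW

0.355909 kW


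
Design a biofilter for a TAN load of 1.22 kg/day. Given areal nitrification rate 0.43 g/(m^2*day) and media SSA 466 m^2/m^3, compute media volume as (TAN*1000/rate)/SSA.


A = 1.22*1000 / 0.43 = 2837.2093 m^2
V = 2837.2093 / 466 = 6.08843

6.08843 m^3


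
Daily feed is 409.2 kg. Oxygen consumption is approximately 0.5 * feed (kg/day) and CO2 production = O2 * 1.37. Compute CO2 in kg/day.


O2 = 409.2 * 0.5 = 204.6
CO2 = 204.6 * 1.37 = 280.302

280.302 kg/day


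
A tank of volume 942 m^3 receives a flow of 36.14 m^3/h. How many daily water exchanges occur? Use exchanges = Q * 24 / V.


Daily flow volume = 36.14 m^3/h * 24 h = 867.36 m^3/day
Exchanges = daily flow / tank volume = 867.36 / 942 = 0.920764 exchanges/day

0.920764 exchanges/day


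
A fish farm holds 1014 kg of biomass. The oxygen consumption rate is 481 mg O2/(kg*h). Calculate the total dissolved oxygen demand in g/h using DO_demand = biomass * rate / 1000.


Total O2 consumption (mg/h) = 1014 kg * 481 mg/(kg*h) = 487734 mg/h
Convert to g/h: 487734 / 1000 = 487.734 g/h

487.734 g/h


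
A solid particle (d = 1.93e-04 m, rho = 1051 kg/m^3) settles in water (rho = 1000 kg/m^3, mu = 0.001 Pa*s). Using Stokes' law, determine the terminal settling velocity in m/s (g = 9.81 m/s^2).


Density difference: rho_p - rho_f = 1051 - 1000 = 51 kg/m^3
d^2 = (1.93e-04)^2 = 3.7249e-08 m^2
Numerator = (rho_p - rho_f) * g * d^2 = 51 * 9.81 * 3.7249e-08 = 1.8636047e-05
Denominator = 18 * mu = 18 * 0.001 = 0.018
v_s = 1.8636047e-05 / 0.018 = 0.00103534 m/s
Check: Re = rho_f * v_s * d / mu = 1000 * 0.00103534 * 1.93e-04 / 0.001 = 0.2 < 1, so Stokes' law applies.

0.00103534 m/s


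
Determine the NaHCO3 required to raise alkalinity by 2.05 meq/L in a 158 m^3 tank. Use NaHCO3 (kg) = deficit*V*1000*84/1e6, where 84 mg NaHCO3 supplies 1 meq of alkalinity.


Tank volume in L = 158 m^3 * 1000 = 158000 L
Total meq required = 2.05 meq/L * 158000 L = 323900 meq
NaHCO3 mass = 323900 meq * 84 mg/meq / 1e6 = 27.2076 kg

27.2076 kg


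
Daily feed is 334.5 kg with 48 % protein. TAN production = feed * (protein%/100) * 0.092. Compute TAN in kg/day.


Protein in feed = 334.5 * 48/100 = 160.56 kg/day
TAN = protein * 0.092 = 160.56 * 0.092 = 14.77152 kg/day

14.77152 kg/day


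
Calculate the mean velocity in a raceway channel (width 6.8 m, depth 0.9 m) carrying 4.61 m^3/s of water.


Cross-sectional area = W * d = 6.8 * 0.9 = 6.12 m^2
Velocity = Q / A = 4.61 / 6.12 = 0.753268 m/s

0.753268 m/s


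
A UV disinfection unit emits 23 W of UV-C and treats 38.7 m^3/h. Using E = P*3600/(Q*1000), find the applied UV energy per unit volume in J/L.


Energy delivered per hour = 23 W * 3600 s = 82800 J/h
Volume treated per hour = 38.7 m^3/h * 1000 = 38700 L/h
dose = 82800 / 38700 = 2.13953 J/L

2.13953 J/L


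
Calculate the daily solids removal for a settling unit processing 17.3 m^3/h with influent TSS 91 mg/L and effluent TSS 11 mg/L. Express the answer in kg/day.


Concentration drop: TSS_in - TSS_out = 91 - 11 = 80 mg/L
Hourly solids removed = Q * dTSS = 17.3 m^3/h * 80 mg/L = 1384 g/h  (m^3/h * mg/L = g/h)
Daily solids removed = 1384 * 24 = 33216 g/day
Convert g to kg: 33216 / 1000 = 33.216 kg/day

33.216 kg/day


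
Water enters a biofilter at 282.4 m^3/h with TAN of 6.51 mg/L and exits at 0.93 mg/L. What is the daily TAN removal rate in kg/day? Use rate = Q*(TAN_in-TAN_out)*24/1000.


Concentration drop: TAN_in - TAN_out = 6.51 - 0.93 = 5.58 mg/L
Hourly TAN removed = Q * dTAN = 282.4 m^3/h * 5.58 mg/L = 1575.792 g/h  (m^3/h * mg/L = g/h)
Daily TAN removed = 1575.792 * 24 = 37819.008 g/day
Convert to kg/day: 37819.008 / 1000 = 37.819008 kg/day

37.819008 kg/day


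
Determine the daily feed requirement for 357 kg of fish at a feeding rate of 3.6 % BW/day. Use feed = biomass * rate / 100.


Feeding rate fraction = 3.6% / 100 = 0.036
Daily feed = 357 kg * 0.036 = 12.852 kg/day

12.852 kg/day


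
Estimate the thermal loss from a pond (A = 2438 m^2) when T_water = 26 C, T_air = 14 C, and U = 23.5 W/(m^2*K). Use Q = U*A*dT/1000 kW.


Temperature difference dT = 26 - 14 = 12 K
Heat loss (W) = U * A * dT = 23.5 * 2438 * 12 = 687516 W
Convert to kW: 687516 / 1000 = 687.516 kW

687.516 kW


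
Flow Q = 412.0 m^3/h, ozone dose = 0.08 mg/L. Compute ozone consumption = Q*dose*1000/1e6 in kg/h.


O3 demand (mg/h) = Q * dose * 1000 = 412.0 * 0.08 * 1000 = 32960 mg/h
Convert mg to kg: 32960 / 1e6 = 0.03296 kg/h

0.03296 kg/h


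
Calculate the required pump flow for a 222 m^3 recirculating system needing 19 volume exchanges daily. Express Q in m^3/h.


Daily recirculation volume = 222 m^3 * 19 = 4218 m^3/day
Flow rate Q = daily volume / 24 h = 4218 / 24 = 175.75 m^3/h

175.75 m^3/h


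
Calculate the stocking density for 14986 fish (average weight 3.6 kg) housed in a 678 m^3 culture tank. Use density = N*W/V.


Total biomass = 14986 fish * 3.6 kg = 53949.6 kg
Density = total biomass / volume = 53949.6 / 678 = 79.5717 kg/m^3

79.5717 kg/m^3


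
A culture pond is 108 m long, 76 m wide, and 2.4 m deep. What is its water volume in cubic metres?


Base area = L * W = 108 * 76 = 8208 m^2
Volume = area * depth = 8208 * 2.4 = 19699.2 m^3

19699.2 m^3


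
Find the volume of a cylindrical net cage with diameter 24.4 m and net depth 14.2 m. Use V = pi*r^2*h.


r = d/2 = 24.4/2 = 12.2 m
Base area = pi*r^2 = pi*12.2^2 = 467.59465 m^2
Volume = 467.59465 * 14.2 = 6639.84 m^3

6639.84 m^3


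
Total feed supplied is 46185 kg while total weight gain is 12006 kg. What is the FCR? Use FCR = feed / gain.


FCR = feed consumed / weight gained
FCR = 46185 kg / 12006 kg = 3.84683

3.84683


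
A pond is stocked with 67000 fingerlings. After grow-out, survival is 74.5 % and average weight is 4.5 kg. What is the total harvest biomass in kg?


Survivors = 67000 * 74.5/100 = 49915 fish
Harvest biomass = survivors * W_f = 49915 * 4.5 = 224617.5 kg

224617.5 kg


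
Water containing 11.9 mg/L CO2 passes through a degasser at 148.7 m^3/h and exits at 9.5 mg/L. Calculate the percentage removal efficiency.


CO2_out / CO2_in = 9.5 / 11.9 = 0.79831933
Fraction remaining = 0.79831933
efficiency = (1 - 0.79831933) * 100 = 20.1681 %

20.1681 %


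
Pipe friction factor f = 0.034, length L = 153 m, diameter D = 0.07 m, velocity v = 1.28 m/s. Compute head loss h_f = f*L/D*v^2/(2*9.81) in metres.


v^2 = 1.28^2 = 1.6384 m^2/s^2
L/D = 153/0.07 = 2185.7143
h_f = f*(L/D)*v^2/(2g) = 0.034 * 2185.7143 * 1.6384 / 19.62 = 6.20574 m

6.20574 m


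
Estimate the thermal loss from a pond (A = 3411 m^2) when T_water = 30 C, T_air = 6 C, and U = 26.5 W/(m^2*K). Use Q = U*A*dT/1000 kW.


Temperature difference dT = 30 - 6 = 24 K
Heat loss (W) = U * A * dT = 26.5 * 3411 * 24 = 2169396 W
Convert to kW: 2169396 / 1000 = 2169.396 kW

2169.396 kW


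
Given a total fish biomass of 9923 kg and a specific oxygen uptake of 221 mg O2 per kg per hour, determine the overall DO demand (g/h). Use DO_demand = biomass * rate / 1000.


Total O2 consumption (mg/h) = 9923 kg * 221 mg/(kg*h) = 2192983 mg/h
Convert to g/h: 2192983 / 1000 = 2192.983 g/h

2192.983 g/h


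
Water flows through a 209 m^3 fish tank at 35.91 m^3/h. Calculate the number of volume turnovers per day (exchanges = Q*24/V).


Daily flow volume = 35.91 m^3/h * 24 h = 861.84 m^3/day
Exchanges = daily flow / tank volume = 861.84 / 209 = 4.12364 exchanges/day

4.12364 exchanges/day


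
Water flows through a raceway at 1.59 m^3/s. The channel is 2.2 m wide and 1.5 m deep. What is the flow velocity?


Cross-sectional area = W * d = 2.2 * 1.5 = 3.3 m^2
Velocity = Q / A = 1.59 / 3.3 = 0.481818 m/s

0.481818 m/s


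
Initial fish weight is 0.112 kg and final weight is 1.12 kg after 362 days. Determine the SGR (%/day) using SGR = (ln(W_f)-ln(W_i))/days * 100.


ln(W_f) = ln(1.12) = 0.11332869
ln(W_i) = ln(0.112) = -2.1892564
ln(W_f) - ln(W_i) = 0.11332869 - -2.1892564 = 2.3025851
SGR = 2.3025851 / 362 * 100 = 0.636073 %/day

0.636073 %/day


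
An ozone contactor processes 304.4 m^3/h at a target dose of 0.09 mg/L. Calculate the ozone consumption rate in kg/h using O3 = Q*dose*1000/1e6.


O3 demand (mg/h) = Q * dose * 1000 = 304.4 * 0.09 * 1000 = 27396 mg/h
Convert mg to kg: 27396 / 1e6 = 0.027396 kg/h

0.027396 kg/h


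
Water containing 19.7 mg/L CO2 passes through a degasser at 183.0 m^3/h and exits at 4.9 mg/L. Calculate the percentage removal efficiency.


CO2_out / CO2_in = 4.9 / 19.7 = 0.24873096
Fraction remaining = 0.24873096
efficiency = (1 - 0.24873096) * 100 = 75.1269 %

75.1269 %


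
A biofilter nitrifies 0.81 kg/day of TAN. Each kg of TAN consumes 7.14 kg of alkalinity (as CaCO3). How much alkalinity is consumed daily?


Alkalinity factor: 7.14 kg CaCO3 consumed per kg TAN nitrified
alk = 0.81 kg TAN * 7.14 = 5.7834 kg CaCO3/day

5.7834 kg CaCO3/day


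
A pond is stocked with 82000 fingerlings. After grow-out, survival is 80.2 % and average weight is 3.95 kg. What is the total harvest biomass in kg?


Survivors = 82000 * 80.2/100 = 65764 fish
Harvest biomass = survivors * W_f = 65764 * 3.95 = 259767.8 kg

259767.8 kg


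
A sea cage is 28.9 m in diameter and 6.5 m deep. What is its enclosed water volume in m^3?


r = d/2 = 28.9/2 = 14.45 m
Base area = pi*r^2 = pi*14.45^2 = 655.9724 m^2
Volume = 655.9724 * 6.5 = 4263.82 m^3

4263.82 m^3


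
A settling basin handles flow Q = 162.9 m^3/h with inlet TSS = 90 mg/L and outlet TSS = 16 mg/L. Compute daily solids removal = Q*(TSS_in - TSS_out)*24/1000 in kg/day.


Concentration drop: TSS_in - TSS_out = 90 - 16 = 74 mg/L
Hourly solids removed = Q * dTSS = 162.9 m^3/h * 74 mg/L = 12054.6 g/h  (m^3/h * mg/L = g/h)
Daily solids removed = 12054.6 * 24 = 289310.4 g/day
Convert g to kg: 289310.4 / 1000 = 289.3104 kg/day

289.3104 kg/day


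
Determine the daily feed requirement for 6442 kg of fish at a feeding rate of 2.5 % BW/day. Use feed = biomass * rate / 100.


Feeding rate fraction = 2.5% / 100 = 0.025
Daily feed = 6442 kg * 0.025 = 161.05 kg/day

161.05 kg/day


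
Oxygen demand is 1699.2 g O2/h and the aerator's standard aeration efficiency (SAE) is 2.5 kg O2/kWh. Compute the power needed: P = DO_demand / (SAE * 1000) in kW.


SAE in g O2/kWh = 2.5 * 1000 = 2500 g/kWh
P = DO_demand / SAE_g = 1699.2 / 2500 = 0.67968 kW

0.67968 kW


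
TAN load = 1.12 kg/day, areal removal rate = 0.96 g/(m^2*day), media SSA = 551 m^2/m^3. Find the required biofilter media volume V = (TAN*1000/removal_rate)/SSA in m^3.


A = 1.12*1000 / 0.96 = 1166.6667 m^2
V = 1166.6667 / 551 = 2.11736

2.11736 m^3


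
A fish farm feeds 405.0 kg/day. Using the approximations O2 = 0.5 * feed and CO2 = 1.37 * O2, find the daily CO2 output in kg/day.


O2 = 405.0 * 0.5 = 202.5
CO2 = 202.5 * 1.37 = 277.425

277.425 kg/day


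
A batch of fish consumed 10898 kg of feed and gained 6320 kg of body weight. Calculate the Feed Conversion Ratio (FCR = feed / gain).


FCR = feed consumed / weight gained
FCR = 10898 kg / 6320 kg = 1.72437

1.72437


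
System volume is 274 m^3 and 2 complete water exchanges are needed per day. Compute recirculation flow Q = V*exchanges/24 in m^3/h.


Daily recirculation volume = 274 m^3 * 2 = 548 m^3/day
Flow rate Q = daily volume / 24 h = 548 / 24 = 22.8333 m^3/h

22.8333 m^3/h


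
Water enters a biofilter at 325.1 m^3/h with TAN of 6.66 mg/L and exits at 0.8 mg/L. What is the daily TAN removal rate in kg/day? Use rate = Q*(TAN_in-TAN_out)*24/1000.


Concentration drop: TAN_in - TAN_out = 6.66 - 0.8 = 5.86 mg/L
Hourly TAN removed = Q * dTAN = 325.1 m^3/h * 5.86 mg/L = 1905.086 g/h  (m^3/h * mg/L = g/h)
Daily TAN removed = 1905.086 * 24 = 45722.064 g/day
Convert to kg/day: 45722.064 / 1000 = 45.722064 kg/day

45.722064 kg/day


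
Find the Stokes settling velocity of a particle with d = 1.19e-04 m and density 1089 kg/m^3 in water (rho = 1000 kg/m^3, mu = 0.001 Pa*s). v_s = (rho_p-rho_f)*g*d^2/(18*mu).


Density difference: rho_p - rho_f = 1089 - 1000 = 89 kg/m^3
d^2 = (1.19e-04)^2 = 1.4161e-08 m^2
Numerator = (rho_p - rho_f) * g * d^2 = 89 * 9.81 * 1.4161e-08 = 1.2363827e-05
Denominator = 18 * mu = 18 * 0.001 = 0.018
v_s = 1.2363827e-05 / 0.018 = 6.86879e-04 m/s
Check: Re = rho_f * v_s * d / mu = 1000 * 6.86879e-04 * 1.19e-04 / 0.001 = 0.0817 < 1, so Stokes' law applies.

6.86879e-04 m/s


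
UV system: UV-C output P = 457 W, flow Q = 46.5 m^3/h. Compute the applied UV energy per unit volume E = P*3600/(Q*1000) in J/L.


Energy delivered per hour = 457 W * 3600 s = 1645200 J/h
Volume treated per hour = 46.5 m^3/h * 1000 = 46500 L/h
dose = 1645200 / 46500 = 35.3806 J/L

35.3806 J/L


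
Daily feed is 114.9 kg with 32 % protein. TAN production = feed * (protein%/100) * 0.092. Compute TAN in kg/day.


Protein in feed = 114.9 * 32/100 = 36.768 kg/day
TAN = protein * 0.092 = 36.768 * 0.092 = 3.382656 kg/day

3.382656 kg/day


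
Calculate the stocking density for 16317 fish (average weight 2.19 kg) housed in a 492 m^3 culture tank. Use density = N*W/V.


Total biomass = 16317 fish * 2.19 kg = 35734.23 kg
Density = total biomass / volume = 35734.23 / 492 = 72.6305 kg/m^3

72.6305 kg/m^3


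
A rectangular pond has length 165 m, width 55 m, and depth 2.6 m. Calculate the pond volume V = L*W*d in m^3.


Base area = L * W = 165 * 55 = 9075 m^2
Volume = area * depth = 9075 * 2.6 = 23595 m^3

23595 m^3


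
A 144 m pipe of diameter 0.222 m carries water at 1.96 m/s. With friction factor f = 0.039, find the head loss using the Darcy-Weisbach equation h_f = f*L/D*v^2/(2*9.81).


v^2 = 1.96^2 = 3.8416 m^2/s^2
L/D = 144/0.222 = 648.64865
h_f = f*(L/D)*v^2/(2g) = 0.039 * 648.64865 * 3.8416 / 19.62 = 4.95322 m

4.95322 m


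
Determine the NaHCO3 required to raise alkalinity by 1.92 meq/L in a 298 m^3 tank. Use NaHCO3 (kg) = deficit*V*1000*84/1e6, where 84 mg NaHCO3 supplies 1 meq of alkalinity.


Tank volume in L = 298 m^3 * 1000 = 298000 L
Total meq required = 1.92 meq/L * 298000 L = 572160 meq
NaHCO3 mass = 572160 meq * 84 mg/meq / 1e6 = 48.0614 kg

48.0614 kg


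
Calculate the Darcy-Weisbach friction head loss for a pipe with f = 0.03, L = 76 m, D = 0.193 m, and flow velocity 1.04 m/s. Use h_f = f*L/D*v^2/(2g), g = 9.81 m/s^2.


v^2 = 1.04^2 = 1.0816 m^2/s^2
L/D = 76/0.193 = 393.78238
h_f = f*(L/D)*v^2/(2g) = 0.03 * 393.78238 * 1.0816 / 19.62 = 0.651246 m

0.651246 m


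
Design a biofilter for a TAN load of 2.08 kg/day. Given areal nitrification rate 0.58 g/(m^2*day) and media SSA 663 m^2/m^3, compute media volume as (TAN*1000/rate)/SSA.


A = 2.08*1000 / 0.58 = 3586.2069 m^2
V = 3586.2069 / 663 = 5.40906

5.40906 m^3


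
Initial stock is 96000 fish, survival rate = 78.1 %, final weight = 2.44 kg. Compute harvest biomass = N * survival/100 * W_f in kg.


Survivors = 96000 * 78.1/100 = 74976 fish
Harvest biomass = survivors * W_f = 74976 * 2.44 = 182941.44 kg

182941.44 kg


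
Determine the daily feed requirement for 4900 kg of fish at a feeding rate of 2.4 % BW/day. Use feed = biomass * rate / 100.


Feeding rate fraction = 2.4% / 100 = 0.024
Daily feed = 4900 kg * 0.024 = 117.6 kg/day

117.6 kg/day


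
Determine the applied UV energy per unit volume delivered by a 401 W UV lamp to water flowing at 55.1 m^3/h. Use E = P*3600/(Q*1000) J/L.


Energy delivered per hour = 401 W * 3600 s = 1443600 J/h
Volume treated per hour = 55.1 m^3/h * 1000 = 55100 L/h
dose = 1443600 / 55100 = 26.1996 J/L

26.1996 J/L


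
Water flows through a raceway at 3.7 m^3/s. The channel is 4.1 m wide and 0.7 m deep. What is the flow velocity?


Cross-sectional area = W * d = 4.1 * 0.7 = 2.87 m^2
Velocity = Q / A = 3.7 / 2.87 = 1.2892 m/s

1.2892 m/s


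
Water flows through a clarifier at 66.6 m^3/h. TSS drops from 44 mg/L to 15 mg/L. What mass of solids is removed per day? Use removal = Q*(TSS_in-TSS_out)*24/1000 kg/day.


Concentration drop: TSS_in - TSS_out = 44 - 15 = 29 mg/L
Hourly solids removed = Q * dTSS = 66.6 m^3/h * 29 mg/L = 1931.4 g/h  (m^3/h * mg/L = g/h)
Daily solids removed = 1931.4 * 24 = 46353.6 g/day
Convert g to kg: 46353.6 / 1000 = 46.3536 kg/day

46.3536 kg/day


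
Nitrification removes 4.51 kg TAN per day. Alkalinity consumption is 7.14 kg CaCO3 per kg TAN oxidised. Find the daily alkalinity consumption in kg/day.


Alkalinity factor: 7.14 kg CaCO3 consumed per kg TAN nitrified
alk = 4.51 kg TAN * 7.14 = 32.2014 kg CaCO3/day

32.2014 kg CaCO3/day


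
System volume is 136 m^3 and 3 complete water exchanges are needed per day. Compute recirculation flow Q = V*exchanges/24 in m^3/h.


Daily recirculation volume = 136 m^3 * 3 = 408 m^3/day
Flow rate Q = daily volume / 24 h = 408 / 24 = 17 m^3/h

17 m^3/h


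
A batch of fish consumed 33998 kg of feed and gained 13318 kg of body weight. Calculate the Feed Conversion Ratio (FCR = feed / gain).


FCR = feed consumed / weight gained
FCR = 33998 kg / 13318 kg = 2.55279

2.55279


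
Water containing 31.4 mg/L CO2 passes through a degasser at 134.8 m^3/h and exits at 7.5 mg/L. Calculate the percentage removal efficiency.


CO2_out / CO2_in = 7.5 / 31.4 = 0.2388535
Fraction remaining = 0.2388535
efficiency = (1 - 0.2388535) * 100 = 76.1146 %

76.1146 %


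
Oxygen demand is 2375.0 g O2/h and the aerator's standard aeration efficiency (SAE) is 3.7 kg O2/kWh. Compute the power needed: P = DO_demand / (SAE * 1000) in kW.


SAE in g O2/kWh = 3.7 * 1000 = 3700 g/kWh
P = DO_demand / SAE_g = 2375.0 / 3700 = 0.641892 kW

0.641892 kW


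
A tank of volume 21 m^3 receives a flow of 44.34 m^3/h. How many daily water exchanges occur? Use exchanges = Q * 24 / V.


Daily flow volume = 44.34 m^3/h * 24 h = 1064.16 m^3/day
Exchanges = daily flow / tank volume = 1064.16 / 21 = 50.6743 exchanges/day

50.6743 exchanges/day


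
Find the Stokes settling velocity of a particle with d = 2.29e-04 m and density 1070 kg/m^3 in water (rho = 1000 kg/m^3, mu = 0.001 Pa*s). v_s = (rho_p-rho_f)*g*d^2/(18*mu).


Density difference: rho_p - rho_f = 1070 - 1000 = 70 kg/m^3
d^2 = (2.29e-04)^2 = 5.2441e-08 m^2
Numerator = (rho_p - rho_f) * g * d^2 = 70 * 9.81 * 5.2441e-08 = 3.6011235e-05
Denominator = 18 * mu = 18 * 0.001 = 0.018
v_s = 3.6011235e-05 / 0.018 = 0.00200062 m/s
Check: Re = rho_f * v_s * d / mu = 1000 * 0.00200062 * 2.29e-04 / 0.001 = 0.458 < 1, so Stokes' law applies.

0.00200062 m/s


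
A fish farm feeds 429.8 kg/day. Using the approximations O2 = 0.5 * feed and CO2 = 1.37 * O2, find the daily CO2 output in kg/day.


O2 = 429.8 * 0.5 = 214.9
CO2 = 214.9 * 1.37 = 294.413

294.413 kg/day


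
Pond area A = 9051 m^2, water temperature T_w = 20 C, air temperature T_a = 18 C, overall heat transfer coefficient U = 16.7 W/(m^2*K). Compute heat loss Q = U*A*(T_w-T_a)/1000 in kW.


Temperature difference dT = 20 - 18 = 2 K
Heat loss (W) = U * A * dT = 16.7 * 9051 * 2 = 302303.4 W
Convert to kW: 302303.4 / 1000 = 302.3034 kW

302.3034 kW


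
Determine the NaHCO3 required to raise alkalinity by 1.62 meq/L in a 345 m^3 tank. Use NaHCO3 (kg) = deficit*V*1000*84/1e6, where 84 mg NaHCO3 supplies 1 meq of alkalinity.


Tank volume in L = 345 m^3 * 1000 = 345000 L
Total meq required = 1.62 meq/L * 345000 L = 558900 meq
NaHCO3 mass = 558900 meq * 84 mg/meq / 1e6 = 46.9476 kg

46.9476 kg


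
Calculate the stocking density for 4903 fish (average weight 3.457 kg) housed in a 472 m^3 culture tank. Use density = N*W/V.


Total biomass = 4903 fish * 3.457 kg = 16949.671 kg
Density = total biomass / volume = 16949.671 / 472 = 35.9103 kg/m^3

35.9103 kg/m^3


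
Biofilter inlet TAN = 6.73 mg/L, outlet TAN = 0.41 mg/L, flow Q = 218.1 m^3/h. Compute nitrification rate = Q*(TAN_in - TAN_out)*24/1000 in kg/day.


Concentration drop: TAN_in - TAN_out = 6.73 - 0.41 = 6.32 mg/L
Hourly TAN removed = Q * dTAN = 218.1 m^3/h * 6.32 mg/L = 1378.392 g/h  (m^3/h * mg/L = g/h)
Daily TAN removed = 1378.392 * 24 = 33081.408 g/day
Convert to kg/day: 33081.408 / 1000 = 33.081408 kg/day

33.081408 kg/day


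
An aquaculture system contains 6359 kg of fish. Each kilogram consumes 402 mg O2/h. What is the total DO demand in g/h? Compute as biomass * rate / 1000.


Total O2 consumption (mg/h) = 6359 kg * 402 mg/(kg*h) = 2556318 mg/h
Convert to g/h: 2556318 / 1000 = 2556.318 g/h

2556.318 g/h


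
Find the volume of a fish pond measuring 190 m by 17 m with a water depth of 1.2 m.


Base area = L * W = 190 * 17 = 3230 m^2
Volume = area * depth = 3230 * 1.2 = 3876 m^3

3876 m^3


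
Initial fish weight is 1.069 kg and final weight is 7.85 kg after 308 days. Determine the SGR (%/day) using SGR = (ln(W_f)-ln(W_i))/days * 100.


ln(W_f) = ln(7.85) = 2.0605135
ln(W_i) = ln(1.069) = 0.066723632
ln(W_f) - ln(W_i) = 2.0605135 - 0.066723632 = 1.9937899
SGR = 1.9937899 / 308 * 100 = 0.647334 %/day

0.647334 %/day


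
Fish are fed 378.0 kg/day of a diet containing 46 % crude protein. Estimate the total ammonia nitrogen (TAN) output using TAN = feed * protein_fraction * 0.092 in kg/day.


Protein in feed = 378.0 * 46/100 = 173.88 kg/day
TAN = protein * 0.092 = 173.88 * 0.092 = 15.99696 kg/day

15.99696 kg/day


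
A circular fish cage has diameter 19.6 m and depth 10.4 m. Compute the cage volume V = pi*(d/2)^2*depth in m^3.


r = d/2 = 19.6/2 = 9.8 m
Base area = pi*r^2 = pi*9.8^2 = 301.71856 m^2
Volume = 301.71856 * 10.4 = 3137.87 m^3

3137.87 m^3


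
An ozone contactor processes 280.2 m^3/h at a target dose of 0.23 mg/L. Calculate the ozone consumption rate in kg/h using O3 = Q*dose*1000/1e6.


O3 demand (mg/h) = Q * dose * 1000 = 280.2 * 0.23 * 1000 = 64446 mg/h
Convert mg to kg: 64446 / 1e6 = 0.064446 kg/h

0.064446 kg/h


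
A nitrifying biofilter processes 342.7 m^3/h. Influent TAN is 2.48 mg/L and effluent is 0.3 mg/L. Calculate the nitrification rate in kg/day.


Concentration drop: TAN_in - TAN_out = 2.48 - 0.3 = 2.18 mg/L
Hourly TAN removed = Q * dTAN = 342.7 m^3/h * 2.18 mg/L = 747.086 g/h  (m^3/h * mg/L = g/h)
Daily TAN removed = 747.086 * 24 = 17930.064 g/day
Convert to kg/day: 17930.064 / 1000 = 17.930064 kg/day

17.930064 kg/day


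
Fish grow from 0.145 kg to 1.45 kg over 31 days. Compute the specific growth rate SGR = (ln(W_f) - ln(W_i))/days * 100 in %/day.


ln(W_f) = ln(1.45) = 0.37156356
ln(W_i) = ln(0.145) = -1.9310215
ln(W_f) - ln(W_i) = 0.37156356 - -1.9310215 = 2.3025851
SGR = 2.3025851 / 31 * 100 = 7.42769 %/day

7.42769 %/day


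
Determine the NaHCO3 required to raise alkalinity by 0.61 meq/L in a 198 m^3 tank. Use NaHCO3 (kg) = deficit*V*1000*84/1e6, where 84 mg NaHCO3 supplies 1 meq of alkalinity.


Tank volume in L = 198 m^3 * 1000 = 198000 L
Total meq required = 0.61 meq/L * 198000 L = 120780 meq
NaHCO3 mass = 120780 meq * 84 mg/meq / 1e6 = 10.1455 kg

10.1455 kg


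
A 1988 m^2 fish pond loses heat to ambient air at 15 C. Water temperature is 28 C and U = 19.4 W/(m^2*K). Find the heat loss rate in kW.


Temperature difference dT = 28 - 15 = 13 K
Heat loss (W) = U * A * dT = 19.4 * 1988 * 13 = 501373.6 W
Convert to kW: 501373.6 / 1000 = 501.3736 kW

501.3736 kW
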